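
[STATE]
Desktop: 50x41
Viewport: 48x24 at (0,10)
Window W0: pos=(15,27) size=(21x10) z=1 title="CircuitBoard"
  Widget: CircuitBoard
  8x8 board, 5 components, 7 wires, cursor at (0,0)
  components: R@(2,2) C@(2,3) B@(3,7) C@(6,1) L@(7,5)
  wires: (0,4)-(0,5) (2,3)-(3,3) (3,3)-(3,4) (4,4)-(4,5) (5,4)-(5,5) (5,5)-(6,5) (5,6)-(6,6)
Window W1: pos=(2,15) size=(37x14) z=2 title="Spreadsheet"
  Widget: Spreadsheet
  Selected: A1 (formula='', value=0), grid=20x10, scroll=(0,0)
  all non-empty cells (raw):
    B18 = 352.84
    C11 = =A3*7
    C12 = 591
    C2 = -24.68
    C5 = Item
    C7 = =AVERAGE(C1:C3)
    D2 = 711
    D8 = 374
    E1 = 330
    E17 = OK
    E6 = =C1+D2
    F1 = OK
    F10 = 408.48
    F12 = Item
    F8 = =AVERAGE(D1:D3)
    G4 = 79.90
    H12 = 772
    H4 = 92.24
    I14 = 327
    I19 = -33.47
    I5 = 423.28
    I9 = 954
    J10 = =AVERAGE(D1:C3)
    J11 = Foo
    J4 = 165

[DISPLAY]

                                                
                                                
                                                
                                                
                                                
  ┏━━━━━━━━━━━━━━━━━━━━━━━━━━━━━━━━━━━┓         
  ┃ Spreadsheet                       ┃         
  ┠───────────────────────────────────┨         
  ┃A1:                                ┃         
  ┃       A       B       C       D   ┃         
  ┃-----------------------------------┃         
  ┃  1      [0]       0       0       ┃         
  ┃  2        0       0  -24.68     71┃         
  ┃  3        0       0       0       ┃         
  ┃  4        0       0       0       ┃         
  ┃  5        0       0Item           ┃         
  ┃  6        0       0       0       ┃         
  ┃  7        0       0   -8.23       ┃         
  ┗━━━━━━━━━━━━━━━━━━━━━━━━━━━━━━━━━━━┛         
               ┠───────────────────┨            
               ┃   0 1 2 3 4 5 6 7 ┃            
               ┃0  [.]             ┃            
               ┃                   ┃            
               ┃1                  ┃            


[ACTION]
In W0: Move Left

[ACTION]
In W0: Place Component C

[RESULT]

                                                
                                                
                                                
                                                
                                                
  ┏━━━━━━━━━━━━━━━━━━━━━━━━━━━━━━━━━━━┓         
  ┃ Spreadsheet                       ┃         
  ┠───────────────────────────────────┨         
  ┃A1:                                ┃         
  ┃       A       B       C       D   ┃         
  ┃-----------------------------------┃         
  ┃  1      [0]       0       0       ┃         
  ┃  2        0       0  -24.68     71┃         
  ┃  3        0       0       0       ┃         
  ┃  4        0       0       0       ┃         
  ┃  5        0       0Item           ┃         
  ┃  6        0       0       0       ┃         
  ┃  7        0       0   -8.23       ┃         
  ┗━━━━━━━━━━━━━━━━━━━━━━━━━━━━━━━━━━━┛         
               ┠───────────────────┨            
               ┃   0 1 2 3 4 5 6 7 ┃            
               ┃0  [C]             ┃            
               ┃                   ┃            
               ┃1                  ┃            


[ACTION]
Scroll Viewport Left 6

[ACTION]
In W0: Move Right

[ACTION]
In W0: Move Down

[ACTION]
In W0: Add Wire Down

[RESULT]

                                                
                                                
                                                
                                                
                                                
  ┏━━━━━━━━━━━━━━━━━━━━━━━━━━━━━━━━━━━┓         
  ┃ Spreadsheet                       ┃         
  ┠───────────────────────────────────┨         
  ┃A1:                                ┃         
  ┃       A       B       C       D   ┃         
  ┃-----------------------------------┃         
  ┃  1      [0]       0       0       ┃         
  ┃  2        0       0  -24.68     71┃         
  ┃  3        0       0       0       ┃         
  ┃  4        0       0       0       ┃         
  ┃  5        0       0Item           ┃         
  ┃  6        0       0       0       ┃         
  ┃  7        0       0   -8.23       ┃         
  ┗━━━━━━━━━━━━━━━━━━━━━━━━━━━━━━━━━━━┛         
               ┠───────────────────┨            
               ┃   0 1 2 3 4 5 6 7 ┃            
               ┃0   C              ┃            
               ┃                   ┃            
               ┃1      [.]         ┃            


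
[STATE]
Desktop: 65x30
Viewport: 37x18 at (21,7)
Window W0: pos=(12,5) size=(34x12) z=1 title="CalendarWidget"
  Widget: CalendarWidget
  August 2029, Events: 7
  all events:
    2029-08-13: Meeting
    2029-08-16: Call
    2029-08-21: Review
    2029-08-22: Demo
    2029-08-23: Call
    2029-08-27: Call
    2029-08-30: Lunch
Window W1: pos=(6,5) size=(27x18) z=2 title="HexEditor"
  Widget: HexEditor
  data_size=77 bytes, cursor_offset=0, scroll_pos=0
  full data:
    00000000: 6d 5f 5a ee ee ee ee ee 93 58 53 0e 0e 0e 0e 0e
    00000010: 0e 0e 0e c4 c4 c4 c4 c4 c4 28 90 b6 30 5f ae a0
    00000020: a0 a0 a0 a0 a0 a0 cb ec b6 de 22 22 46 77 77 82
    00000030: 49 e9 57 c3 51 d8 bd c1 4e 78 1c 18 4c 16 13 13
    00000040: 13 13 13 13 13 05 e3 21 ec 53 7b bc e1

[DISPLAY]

───────────┨────────────┨            
f 5a ee ee ┃9           ┃            
e 0e c4 c4 ┃            ┃            
0 a0 a0 a0 ┃            ┃            
9 57 c3 51 ┃            ┃            
3 13 13 13 ┃19          ┃            
           ┃ 26         ┃            
           ┃            ┃            
           ┃            ┃            
           ┃━━━━━━━━━━━━┛            
           ┃                         
           ┃                         
           ┃                         
           ┃                         
           ┃                         
━━━━━━━━━━━┛                         
                                     
                                     


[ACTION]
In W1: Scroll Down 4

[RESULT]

───────────┨────────────┨            
3 13 13 13 ┃9           ┃            
           ┃            ┃            
           ┃            ┃            
           ┃            ┃            
           ┃19          ┃            
           ┃ 26         ┃            
           ┃            ┃            
           ┃            ┃            
           ┃━━━━━━━━━━━━┛            
           ┃                         
           ┃                         
           ┃                         
           ┃                         
           ┃                         
━━━━━━━━━━━┛                         
                                     
                                     


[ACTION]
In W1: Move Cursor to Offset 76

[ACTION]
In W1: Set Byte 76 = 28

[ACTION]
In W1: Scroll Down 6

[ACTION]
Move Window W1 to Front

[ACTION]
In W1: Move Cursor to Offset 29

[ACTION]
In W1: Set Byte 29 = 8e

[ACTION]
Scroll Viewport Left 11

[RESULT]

──────────────────────┨────────────┨ 
00040  13 13 13 13 13 ┃9           ┃ 
                      ┃            ┃ 
                      ┃            ┃ 
                      ┃            ┃ 
                      ┃19          ┃ 
                      ┃ 26         ┃ 
                      ┃            ┃ 
                      ┃            ┃ 
                      ┃━━━━━━━━━━━━┛ 
                      ┃              
                      ┃              
                      ┃              
                      ┃              
                      ┃              
━━━━━━━━━━━━━━━━━━━━━━┛              
                                     
                                     


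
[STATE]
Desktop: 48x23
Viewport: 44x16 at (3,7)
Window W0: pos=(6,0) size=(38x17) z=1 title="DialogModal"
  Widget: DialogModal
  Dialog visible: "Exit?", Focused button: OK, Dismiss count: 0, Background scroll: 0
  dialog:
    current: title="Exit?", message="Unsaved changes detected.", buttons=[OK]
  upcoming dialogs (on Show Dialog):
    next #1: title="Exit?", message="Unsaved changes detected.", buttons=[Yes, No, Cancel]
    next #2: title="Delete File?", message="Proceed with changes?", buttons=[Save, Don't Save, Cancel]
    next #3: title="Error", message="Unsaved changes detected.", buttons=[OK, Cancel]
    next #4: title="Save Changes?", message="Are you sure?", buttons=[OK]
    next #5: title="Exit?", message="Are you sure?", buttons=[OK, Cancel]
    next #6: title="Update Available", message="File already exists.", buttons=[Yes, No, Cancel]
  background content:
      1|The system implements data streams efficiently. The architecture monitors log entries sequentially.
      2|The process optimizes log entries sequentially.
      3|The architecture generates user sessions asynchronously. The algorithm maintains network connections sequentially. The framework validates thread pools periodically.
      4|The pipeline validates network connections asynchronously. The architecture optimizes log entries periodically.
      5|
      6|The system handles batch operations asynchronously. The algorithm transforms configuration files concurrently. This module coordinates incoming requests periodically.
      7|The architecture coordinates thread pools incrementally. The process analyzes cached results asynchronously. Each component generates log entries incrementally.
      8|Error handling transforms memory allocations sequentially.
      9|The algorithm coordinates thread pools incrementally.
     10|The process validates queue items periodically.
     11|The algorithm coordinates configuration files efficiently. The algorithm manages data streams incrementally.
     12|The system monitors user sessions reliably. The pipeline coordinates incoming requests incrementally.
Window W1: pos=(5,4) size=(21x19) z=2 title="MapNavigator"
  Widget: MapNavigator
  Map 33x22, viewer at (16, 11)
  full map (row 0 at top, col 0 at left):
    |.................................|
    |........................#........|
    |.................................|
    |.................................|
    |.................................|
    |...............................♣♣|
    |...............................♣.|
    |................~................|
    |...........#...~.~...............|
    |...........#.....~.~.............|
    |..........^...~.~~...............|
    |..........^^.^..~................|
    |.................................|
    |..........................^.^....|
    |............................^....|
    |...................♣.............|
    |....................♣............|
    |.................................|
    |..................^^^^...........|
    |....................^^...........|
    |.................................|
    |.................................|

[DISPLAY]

  ┃...................┃────────────┐    ┃   
  ┃...................┃?           │ons ┃   
  ┃...................┃s detected. │ead ┃   
  ┃.........~.........┃]           │ all┃   
  ┃....#...~.~........┃────────────┘ poo┃   
  ┃....#.....~.~......┃es queue items pe┃   
  ┃...^...~.~~........┃inates configurat┃   
  ┃...^^.^..@.........┃ user sessions re┃   
  ┃...................┃                 ┃   
  ┃...................┃━━━━━━━━━━━━━━━━━┛   
  ┃...................┃                     
  ┃............♣......┃                     
  ┃.............♣.....┃                     
  ┃...................┃                     
  ┃...........^^^^....┃                     
  ┗━━━━━━━━━━━━━━━━━━━┛                     


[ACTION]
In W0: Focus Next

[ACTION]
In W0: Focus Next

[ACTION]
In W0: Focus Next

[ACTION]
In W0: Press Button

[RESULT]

  ┃...................┃                 ┃   
  ┃...................┃batch operations ┃   
  ┃...................┃ordinates thread ┃   
  ┃.........~.........┃sforms memory all┃   
  ┃....#...~.~........┃inates thread poo┃   
  ┃....#.....~.~......┃es queue items pe┃   
  ┃...^...~.~~........┃inates configurat┃   
  ┃...^^.^..@.........┃ user sessions re┃   
  ┃...................┃                 ┃   
  ┃...................┃━━━━━━━━━━━━━━━━━┛   
  ┃...................┃                     
  ┃............♣......┃                     
  ┃.............♣.....┃                     
  ┃...................┃                     
  ┃...........^^^^....┃                     
  ┗━━━━━━━━━━━━━━━━━━━┛                     


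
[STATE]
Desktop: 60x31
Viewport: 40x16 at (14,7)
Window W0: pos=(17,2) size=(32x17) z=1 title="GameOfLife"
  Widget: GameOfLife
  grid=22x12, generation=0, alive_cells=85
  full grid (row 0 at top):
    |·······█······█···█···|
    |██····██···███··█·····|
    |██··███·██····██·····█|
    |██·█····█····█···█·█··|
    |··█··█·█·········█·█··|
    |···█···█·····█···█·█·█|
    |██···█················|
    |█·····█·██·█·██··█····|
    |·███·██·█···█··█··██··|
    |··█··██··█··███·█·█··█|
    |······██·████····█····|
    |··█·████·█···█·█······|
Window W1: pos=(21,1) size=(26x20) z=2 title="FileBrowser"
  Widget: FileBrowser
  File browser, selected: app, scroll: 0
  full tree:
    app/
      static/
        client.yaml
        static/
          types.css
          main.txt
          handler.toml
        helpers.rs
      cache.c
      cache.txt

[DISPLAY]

   ┃██·┃    cache.txt           ┃ ┃     
   ┃██·┃                        ┃ ┃     
   ┃██·┃                        ┃ ┃     
   ┃··█┃                        ┃ ┃     
   ┃···┃                        ┃ ┃     
   ┃██·┃                        ┃ ┃     
   ┃█··┃                        ┃ ┃     
   ┃·██┃                        ┃ ┃     
   ┃··█┃                        ┃ ┃     
   ┃···┃                        ┃ ┃     
   ┃··█┃                        ┃ ┃     
   ┗━━━┃                        ┃━┛     
       ┃                        ┃       
       ┗━━━━━━━━━━━━━━━━━━━━━━━━┛       
                                        
                                        


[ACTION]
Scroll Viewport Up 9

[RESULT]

                                        
       ┏━━━━━━━━━━━━━━━━━━━━━━━━┓       
   ┏━━━┃ FileBrowser            ┃━┓     
   ┃ Ga┠────────────────────────┨ ┃     
   ┠───┃> [-] app/              ┃─┨     
   ┃Gen┃    [+] static/         ┃ ┃     
   ┃···┃    cache.c             ┃ ┃     
   ┃██·┃    cache.txt           ┃ ┃     
   ┃██·┃                        ┃ ┃     
   ┃██·┃                        ┃ ┃     
   ┃··█┃                        ┃ ┃     
   ┃···┃                        ┃ ┃     
   ┃██·┃                        ┃ ┃     
   ┃█··┃                        ┃ ┃     
   ┃·██┃                        ┃ ┃     
   ┃··█┃                        ┃ ┃     


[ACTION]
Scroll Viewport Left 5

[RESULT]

                                        
            ┏━━━━━━━━━━━━━━━━━━━━━━━━┓  
        ┏━━━┃ FileBrowser            ┃━┓
        ┃ Ga┠────────────────────────┨ ┃
        ┠───┃> [-] app/              ┃─┨
        ┃Gen┃    [+] static/         ┃ ┃
        ┃···┃    cache.c             ┃ ┃
        ┃██·┃    cache.txt           ┃ ┃
        ┃██·┃                        ┃ ┃
        ┃██·┃                        ┃ ┃
        ┃··█┃                        ┃ ┃
        ┃···┃                        ┃ ┃
        ┃██·┃                        ┃ ┃
        ┃█··┃                        ┃ ┃
        ┃·██┃                        ┃ ┃
        ┃··█┃                        ┃ ┃


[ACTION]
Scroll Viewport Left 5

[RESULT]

                                        
                 ┏━━━━━━━━━━━━━━━━━━━━━━
             ┏━━━┃ FileBrowser          
             ┃ Ga┠──────────────────────
             ┠───┃> [-] app/            
             ┃Gen┃    [+] static/       
             ┃···┃    cache.c           
             ┃██·┃    cache.txt         
             ┃██·┃                      
             ┃██·┃                      
             ┃··█┃                      
             ┃···┃                      
             ┃██·┃                      
             ┃█··┃                      
             ┃·██┃                      
             ┃··█┃                      


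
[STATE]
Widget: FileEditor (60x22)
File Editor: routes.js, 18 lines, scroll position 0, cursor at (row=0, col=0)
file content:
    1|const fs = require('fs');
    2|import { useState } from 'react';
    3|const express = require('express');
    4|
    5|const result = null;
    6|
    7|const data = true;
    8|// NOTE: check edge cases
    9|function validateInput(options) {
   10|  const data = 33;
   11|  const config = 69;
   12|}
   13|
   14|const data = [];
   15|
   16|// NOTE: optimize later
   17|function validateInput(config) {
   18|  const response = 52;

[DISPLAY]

█onst fs = require('fs');                                  ▲
import { useState } from 'react';                          █
const express = require('express');                        ░
                                                           ░
const result = null;                                       ░
                                                           ░
const data = true;                                         ░
// NOTE: check edge cases                                  ░
function validateInput(options) {                          ░
  const data = 33;                                         ░
  const config = 69;                                       ░
}                                                          ░
                                                           ░
const data = [];                                           ░
                                                           ░
// NOTE: optimize later                                    ░
function validateInput(config) {                           ░
  const response = 52;                                     ░
                                                           ░
                                                           ░
                                                           ░
                                                           ▼


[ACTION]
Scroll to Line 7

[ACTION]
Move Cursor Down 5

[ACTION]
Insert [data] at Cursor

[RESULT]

const fs = require('fs');                                  ▲
import { useState } from 'react';                          █
const express = require('express');                        ░
                                                           ░
const result = null;                                       ░
data█                                                      ░
const data = true;                                         ░
// NOTE: check edge cases                                  ░
function validateInput(options) {                          ░
  const data = 33;                                         ░
  const config = 69;                                       ░
}                                                          ░
                                                           ░
const data = [];                                           ░
                                                           ░
// NOTE: optimize later                                    ░
function validateInput(config) {                           ░
  const response = 52;                                     ░
                                                           ░
                                                           ░
                                                           ░
                                                           ▼


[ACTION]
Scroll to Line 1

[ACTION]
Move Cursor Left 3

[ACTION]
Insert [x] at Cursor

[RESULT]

const fs = require('fs');                                  ▲
import { useState } from 'react';                          █
const express = require('express');                        ░
                                                           ░
const result = null;                                       ░
dx█ta                                                      ░
const data = true;                                         ░
// NOTE: check edge cases                                  ░
function validateInput(options) {                          ░
  const data = 33;                                         ░
  const config = 69;                                       ░
}                                                          ░
                                                           ░
const data = [];                                           ░
                                                           ░
// NOTE: optimize later                                    ░
function validateInput(config) {                           ░
  const response = 52;                                     ░
                                                           ░
                                                           ░
                                                           ░
                                                           ▼


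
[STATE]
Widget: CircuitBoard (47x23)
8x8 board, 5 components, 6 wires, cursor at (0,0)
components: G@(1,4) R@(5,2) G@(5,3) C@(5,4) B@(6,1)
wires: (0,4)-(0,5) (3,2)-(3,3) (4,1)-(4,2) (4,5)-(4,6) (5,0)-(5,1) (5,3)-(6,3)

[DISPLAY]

   0 1 2 3 4 5 6 7                             
0  [.]              · ─ ·                      
                                               
1                   G                          
                                               
2                                              
                                               
3           · ─ ·                              
                                               
4       · ─ ·           · ─ ·                  
                                               
5   · ─ ·   R   G   C                          
                │                              
6       B       ·                              
                                               
7                                              
Cursor: (0,0)                                  
                                               
                                               
                                               
                                               
                                               
                                               


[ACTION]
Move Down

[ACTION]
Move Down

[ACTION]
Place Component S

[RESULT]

   0 1 2 3 4 5 6 7                             
0                   · ─ ·                      
                                               
1                   G                          
                                               
2  [S]                                         
                                               
3           · ─ ·                              
                                               
4       · ─ ·           · ─ ·                  
                                               
5   · ─ ·   R   G   C                          
                │                              
6       B       ·                              
                                               
7                                              
Cursor: (2,0)                                  
                                               
                                               
                                               
                                               
                                               
                                               


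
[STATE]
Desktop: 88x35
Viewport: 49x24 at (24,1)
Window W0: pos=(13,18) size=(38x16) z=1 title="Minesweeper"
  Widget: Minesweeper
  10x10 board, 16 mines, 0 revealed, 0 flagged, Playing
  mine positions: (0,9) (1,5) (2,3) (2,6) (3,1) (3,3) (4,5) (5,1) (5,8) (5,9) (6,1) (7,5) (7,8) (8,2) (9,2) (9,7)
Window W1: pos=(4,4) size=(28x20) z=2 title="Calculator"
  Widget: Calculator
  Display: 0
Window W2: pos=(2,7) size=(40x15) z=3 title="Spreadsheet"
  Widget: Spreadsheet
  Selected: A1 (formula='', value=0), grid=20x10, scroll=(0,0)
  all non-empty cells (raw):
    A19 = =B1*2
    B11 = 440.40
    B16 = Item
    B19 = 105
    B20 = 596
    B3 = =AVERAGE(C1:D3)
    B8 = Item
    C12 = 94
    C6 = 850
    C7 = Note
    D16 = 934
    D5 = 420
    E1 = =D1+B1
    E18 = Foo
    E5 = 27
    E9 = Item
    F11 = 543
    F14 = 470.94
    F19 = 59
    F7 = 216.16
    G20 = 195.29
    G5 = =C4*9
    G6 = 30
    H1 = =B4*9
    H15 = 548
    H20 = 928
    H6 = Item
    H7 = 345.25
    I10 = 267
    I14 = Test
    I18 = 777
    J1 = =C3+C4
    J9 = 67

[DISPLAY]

                                                 
                                                 
                                                 
━━━━━━━┓                                         
       ┃                                         
───────┨                                         
━━━━━━━━━━━━━━━━━┓                               
                 ┃                               
─────────────────┨                               
                 ┃                               
  C       D      ┃                               
-----------------┃                               
      0       0  ┃                               
      0       0  ┃                               
      0       0  ┃                               
      0       0  ┃                               
      0     420  ┃                               
    850       0  ┃━━━━━━━━┓                      
ote           0  ┃        ┃                      
      0       0  ┃────────┨                      
━━━━━━━━━━━━━━━━━┛        ┃                      
       ┃                  ┃                      
━━━━━━━┛                  ┃                      
                          ┃                      


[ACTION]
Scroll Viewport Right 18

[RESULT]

                                                 
                                                 
                                                 
                                                 
                                                 
                                                 
━━┓                                              
  ┃                                              
──┨                                              
  ┃                                              
  ┃                                              
--┃                                              
  ┃                                              
  ┃                                              
  ┃                                              
  ┃                                              
  ┃                                              
  ┃━━━━━━━━┓                                     
  ┃        ┃                                     
  ┃────────┨                                     
━━┛        ┃                                     
           ┃                                     
           ┃                                     
           ┃                                     


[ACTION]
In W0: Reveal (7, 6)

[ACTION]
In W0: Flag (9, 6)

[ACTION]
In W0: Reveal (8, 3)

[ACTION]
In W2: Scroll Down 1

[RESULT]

                                                 
                                                 
                                                 
                                                 
                                                 
                                                 
━━┓                                              
  ┃                                              
──┨                                              
  ┃                                              
  ┃                                              
--┃                                              
  ┃                                              
  ┃                                              
  ┃                                              
  ┃                                              
  ┃                                              
  ┃━━━━━━━━┓                                     
  ┃        ┃                                     
It┃────────┨                                     
━━┛        ┃                                     
           ┃                                     
           ┃                                     
           ┃                                     


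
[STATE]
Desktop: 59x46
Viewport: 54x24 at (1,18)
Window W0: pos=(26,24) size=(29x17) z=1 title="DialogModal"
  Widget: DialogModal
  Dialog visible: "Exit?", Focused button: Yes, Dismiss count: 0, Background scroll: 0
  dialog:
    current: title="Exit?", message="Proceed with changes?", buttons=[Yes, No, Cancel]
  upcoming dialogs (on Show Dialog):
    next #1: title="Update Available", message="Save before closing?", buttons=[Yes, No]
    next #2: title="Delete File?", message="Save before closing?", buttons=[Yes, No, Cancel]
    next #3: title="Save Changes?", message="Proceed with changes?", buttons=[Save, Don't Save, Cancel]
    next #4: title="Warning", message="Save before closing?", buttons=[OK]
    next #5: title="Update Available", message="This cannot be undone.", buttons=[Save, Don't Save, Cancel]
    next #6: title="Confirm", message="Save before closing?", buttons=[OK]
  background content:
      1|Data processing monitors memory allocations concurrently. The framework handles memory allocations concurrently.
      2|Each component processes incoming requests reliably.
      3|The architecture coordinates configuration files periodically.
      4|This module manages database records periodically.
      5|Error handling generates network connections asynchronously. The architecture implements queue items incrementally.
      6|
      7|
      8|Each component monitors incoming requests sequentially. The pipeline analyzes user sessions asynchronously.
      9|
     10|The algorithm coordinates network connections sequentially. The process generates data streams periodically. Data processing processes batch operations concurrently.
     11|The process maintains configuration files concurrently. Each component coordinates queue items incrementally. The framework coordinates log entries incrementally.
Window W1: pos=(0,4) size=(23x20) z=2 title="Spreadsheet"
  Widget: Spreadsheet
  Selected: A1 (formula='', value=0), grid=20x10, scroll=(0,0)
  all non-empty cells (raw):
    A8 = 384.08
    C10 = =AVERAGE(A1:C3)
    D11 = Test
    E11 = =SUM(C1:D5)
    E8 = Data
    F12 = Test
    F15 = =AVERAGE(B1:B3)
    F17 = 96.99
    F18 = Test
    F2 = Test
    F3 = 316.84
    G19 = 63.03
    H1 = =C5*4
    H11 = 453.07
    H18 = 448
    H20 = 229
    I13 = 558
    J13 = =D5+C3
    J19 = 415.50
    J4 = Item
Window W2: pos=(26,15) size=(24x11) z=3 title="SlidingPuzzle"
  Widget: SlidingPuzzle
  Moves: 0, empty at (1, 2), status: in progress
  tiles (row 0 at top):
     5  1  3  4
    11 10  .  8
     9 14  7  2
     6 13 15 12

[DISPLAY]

  9        0       0 ┃   ┃┌────┬────┬────┬────┐ ┃     
 10        0       0 ┃   ┃│  5 │  1 │  3 │  4 │ ┃     
 11        0       0 ┃   ┃├────┼────┼────┼────┤ ┃     
 12        0       0 ┃   ┃│ 11 │ 10 │    │  8 │ ┃     
 13        0       0 ┃   ┃├────┼────┼────┼────┤ ┃     
━━━━━━━━━━━━━━━━━━━━━┛   ┃│  9 │ 14 │  7 │  2 │ ┃     
                         ┃├────┼────┼────┼────┤ ┃━━━━┓
                         ┗━━━━━━━━━━━━━━━━━━━━━━┛    ┃
                         ┠───────────────────────────┨
                         ┃Data processing monitors me┃
                         ┃Each component processes in┃
                         ┃The architecture coordinate┃
                         ┃This module manages databas┃
                         ┃Er┌─────────────────────┐ne┃
                         ┃  │        Exit?        │  ┃
                         ┃  │Proceed with changes?│  ┃
                         ┃Ea│ [Yes]  No   Cancel  │nc┃
                         ┃  └─────────────────────┘  ┃
                         ┃The algorithm coordinates n┃
                         ┃The process maintains confi┃
                         ┃                           ┃
                         ┃                           ┃
                         ┗━━━━━━━━━━━━━━━━━━━━━━━━━━━┛
                                                      


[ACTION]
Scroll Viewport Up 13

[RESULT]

 Spreadsheet         ┃                                
─────────────────────┨                                
A1:                  ┃                                
       A       B     ┃                                
---------------------┃                                
  1      [0]       0 ┃                                
  2        0       0 ┃                                
  3        0       0 ┃                                
  4        0       0 ┃                                
  5        0       0 ┃                                
  6        0       0 ┃   ┏━━━━━━━━━━━━━━━━━━━━━━┓     
  7        0       0 ┃   ┃ SlidingPuzzle        ┃     
  8   384.08       0 ┃   ┠──────────────────────┨     
  9        0       0 ┃   ┃┌────┬────┬────┬────┐ ┃     
 10        0       0 ┃   ┃│  5 │  1 │  3 │  4 │ ┃     
 11        0       0 ┃   ┃├────┼────┼────┼────┤ ┃     
 12        0       0 ┃   ┃│ 11 │ 10 │    │  8 │ ┃     
 13        0       0 ┃   ┃├────┼────┼────┼────┤ ┃     
━━━━━━━━━━━━━━━━━━━━━┛   ┃│  9 │ 14 │  7 │  2 │ ┃     
                         ┃├────┼────┼────┼────┤ ┃━━━━┓
                         ┗━━━━━━━━━━━━━━━━━━━━━━┛    ┃
                         ┠───────────────────────────┨
                         ┃Data processing monitors me┃
                         ┃Each component processes in┃


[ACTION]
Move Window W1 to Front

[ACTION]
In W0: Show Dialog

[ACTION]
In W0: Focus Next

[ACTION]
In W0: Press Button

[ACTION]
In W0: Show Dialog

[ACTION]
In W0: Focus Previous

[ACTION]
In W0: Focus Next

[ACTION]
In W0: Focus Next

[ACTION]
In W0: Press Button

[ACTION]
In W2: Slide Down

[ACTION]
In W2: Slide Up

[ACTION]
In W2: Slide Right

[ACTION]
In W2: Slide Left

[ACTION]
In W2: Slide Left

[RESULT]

 Spreadsheet         ┃                                
─────────────────────┨                                
A1:                  ┃                                
       A       B     ┃                                
---------------------┃                                
  1      [0]       0 ┃                                
  2        0       0 ┃                                
  3        0       0 ┃                                
  4        0       0 ┃                                
  5        0       0 ┃                                
  6        0       0 ┃   ┏━━━━━━━━━━━━━━━━━━━━━━┓     
  7        0       0 ┃   ┃ SlidingPuzzle        ┃     
  8   384.08       0 ┃   ┠──────────────────────┨     
  9        0       0 ┃   ┃┌────┬────┬────┬────┐ ┃     
 10        0       0 ┃   ┃│  5 │  1 │  3 │  4 │ ┃     
 11        0       0 ┃   ┃├────┼────┼────┼────┤ ┃     
 12        0       0 ┃   ┃│ 11 │ 10 │  8 │    │ ┃     
 13        0       0 ┃   ┃├────┼────┼────┼────┤ ┃     
━━━━━━━━━━━━━━━━━━━━━┛   ┃│  9 │ 14 │  7 │  2 │ ┃     
                         ┃├────┼────┼────┼────┤ ┃━━━━┓
                         ┗━━━━━━━━━━━━━━━━━━━━━━┛    ┃
                         ┠───────────────────────────┨
                         ┃Data processing monitors me┃
                         ┃Each component processes in┃


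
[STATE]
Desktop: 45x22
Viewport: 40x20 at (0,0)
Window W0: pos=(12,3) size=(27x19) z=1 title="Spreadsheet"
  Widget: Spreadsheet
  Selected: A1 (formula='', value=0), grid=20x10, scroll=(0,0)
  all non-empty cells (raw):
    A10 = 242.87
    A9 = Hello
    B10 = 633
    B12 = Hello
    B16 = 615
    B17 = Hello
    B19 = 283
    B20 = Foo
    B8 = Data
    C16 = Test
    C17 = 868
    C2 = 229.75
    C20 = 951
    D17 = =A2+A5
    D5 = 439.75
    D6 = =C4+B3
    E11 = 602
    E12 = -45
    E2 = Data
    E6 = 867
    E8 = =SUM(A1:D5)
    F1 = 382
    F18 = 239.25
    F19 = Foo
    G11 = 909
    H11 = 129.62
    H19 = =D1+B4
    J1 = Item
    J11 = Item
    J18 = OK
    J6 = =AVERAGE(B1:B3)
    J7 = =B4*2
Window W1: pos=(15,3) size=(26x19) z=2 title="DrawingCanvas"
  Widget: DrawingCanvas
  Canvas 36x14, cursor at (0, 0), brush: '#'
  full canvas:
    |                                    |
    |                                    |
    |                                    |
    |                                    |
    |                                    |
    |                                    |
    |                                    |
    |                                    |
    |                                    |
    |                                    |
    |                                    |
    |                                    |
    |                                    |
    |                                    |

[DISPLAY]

                                        
                                        
                                        
            ┏━━┏━━━━━━━━━━━━━━━━━━━━━━━━
            ┃ S┃ DrawingCanvas          
            ┠──┠────────────────────────
            ┃A1┃+                       
            ┃  ┃                        
            ┃--┃                        
            ┃  ┃                        
            ┃  ┃                        
            ┃  ┃                        
            ┃  ┃                        
            ┃  ┃                        
            ┃  ┃                        
            ┃  ┃                        
            ┃  ┃                        
            ┃  ┃                        
            ┃ 1┃                        
            ┃ 1┃                        


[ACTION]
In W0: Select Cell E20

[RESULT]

                                        
                                        
                                        
            ┏━━┏━━━━━━━━━━━━━━━━━━━━━━━━
            ┃ S┃ DrawingCanvas          
            ┠──┠────────────────────────
            ┃E2┃+                       
            ┃  ┃                        
            ┃--┃                        
            ┃  ┃                        
            ┃  ┃                        
            ┃  ┃                        
            ┃  ┃                        
            ┃  ┃                        
            ┃  ┃                        
            ┃  ┃                        
            ┃  ┃                        
            ┃  ┃                        
            ┃ 1┃                        
            ┃ 1┃                        


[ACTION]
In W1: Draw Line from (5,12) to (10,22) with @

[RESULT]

                                        
                                        
                                        
            ┏━━┏━━━━━━━━━━━━━━━━━━━━━━━━
            ┃ S┃ DrawingCanvas          
            ┠──┠────────────────────────
            ┃E2┃+                       
            ┃  ┃                        
            ┃--┃                        
            ┃  ┃                        
            ┃  ┃                        
            ┃  ┃            @@          
            ┃  ┃              @@        
            ┃  ┃                @@      
            ┃  ┃                  @@    
            ┃  ┃                    @@  
            ┃  ┃                      @ 
            ┃  ┃                        
            ┃ 1┃                        
            ┃ 1┃                        


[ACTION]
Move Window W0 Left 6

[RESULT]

                                        
                                        
                                        
      ┏━━━━━━━━┏━━━━━━━━━━━━━━━━━━━━━━━━
      ┃ Spreads┃ DrawingCanvas          
      ┠────────┠────────────────────────
      ┃E20:    ┃+                       
      ┃       A┃                        
      ┃--------┃                        
      ┃  1     ┃                        
      ┃  2     ┃                        
      ┃  3     ┃            @@          
      ┃  4     ┃              @@        
      ┃  5     ┃                @@      
      ┃  6     ┃                  @@    
      ┃  7     ┃                    @@  
      ┃  8     ┃                      @ 
      ┃  9 Hell┃                        
      ┃ 10   24┃                        
      ┃ 11     ┃                        
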